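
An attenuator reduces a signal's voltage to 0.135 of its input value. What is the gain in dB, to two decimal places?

-17.39 dB

Voltage ratio → dB uses the 20·log₁₀ form:
20·log₁₀(0.135) = -17.39 dB.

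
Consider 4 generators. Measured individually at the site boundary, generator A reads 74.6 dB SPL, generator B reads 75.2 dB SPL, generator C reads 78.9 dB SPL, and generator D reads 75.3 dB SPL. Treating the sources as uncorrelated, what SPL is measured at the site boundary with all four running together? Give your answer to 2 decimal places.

Add the sources as powers (linear), then convert back to dB:
L_total = 10·log₁₀(10^(74.6/10) + 10^(75.2/10) + 10^(78.9/10) + 10^(75.3/10)) = 10·log₁₀(173500000) = 82.39 dB SPL.

82.39 dB SPL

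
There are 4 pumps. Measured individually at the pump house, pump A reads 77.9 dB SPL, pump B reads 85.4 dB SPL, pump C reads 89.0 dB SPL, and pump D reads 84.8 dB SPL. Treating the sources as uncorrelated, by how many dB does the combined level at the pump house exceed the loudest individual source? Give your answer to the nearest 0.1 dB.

Add the sources as powers (linear), then convert back to dB:
L_total = 10·log₁₀(10^(77.9/10) + 10^(85.4/10) + 10^(89.0/10) + 10^(84.8/10)) = 91.77 dB SPL.
Excess over the loudest (89.0 dB): 91.77 − 89.0 = 2.8 dB.

2.8 dB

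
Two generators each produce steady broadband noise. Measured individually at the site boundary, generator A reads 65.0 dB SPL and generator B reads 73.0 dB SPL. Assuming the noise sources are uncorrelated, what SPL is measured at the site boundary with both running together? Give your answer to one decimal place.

Uncorrelated sources add in intensity (power), not in dB.
L_total = 10·log₁₀(10^(65.0/10) + 10^(73.0/10)) = 10·log₁₀(23110000) = 73.6 dB SPL.

73.6 dB SPL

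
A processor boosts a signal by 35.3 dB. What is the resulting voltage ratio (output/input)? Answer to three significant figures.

Voltage ratio = 10^(dB/20).
10^(35.3/20) = 10^(1.765) = 58.2.

58.2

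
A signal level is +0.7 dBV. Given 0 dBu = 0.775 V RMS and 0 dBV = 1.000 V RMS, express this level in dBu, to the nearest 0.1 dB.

+2.9 dBu

The offset between the scales is 20·log₁₀(0.775/1.000) = −2.214 dB.
So dBu = +0.7 + 2.214 = +2.9 dBu.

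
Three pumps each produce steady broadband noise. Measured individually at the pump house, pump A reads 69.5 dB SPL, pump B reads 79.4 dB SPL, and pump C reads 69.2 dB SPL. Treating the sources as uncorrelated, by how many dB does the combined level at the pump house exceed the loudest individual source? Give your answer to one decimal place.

0.8 dB

Incoherent sources sum as intensities:
L_total = 10·log₁₀(10^(69.5/10) + 10^(79.4/10) + 10^(69.2/10)) = 80.18 dB SPL.
Excess over the loudest (79.4 dB): 80.18 − 79.4 = 0.8 dB.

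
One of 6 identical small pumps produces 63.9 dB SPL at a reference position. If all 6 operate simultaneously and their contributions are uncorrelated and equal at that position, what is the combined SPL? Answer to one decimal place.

71.7 dB SPL

6 equal incoherent sources raise the level by 10·log₁₀(6) = 7.78 dB.
L_total = 63.9 + 7.78 = 71.7 dB SPL.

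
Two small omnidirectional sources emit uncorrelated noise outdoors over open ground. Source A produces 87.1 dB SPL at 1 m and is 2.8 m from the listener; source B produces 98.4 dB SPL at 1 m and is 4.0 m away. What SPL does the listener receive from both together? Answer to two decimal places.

86.97 dB SPL

At the listener: L_A = 87.1 − 20·log₁₀(2.8) = 78.157 dB; L_B = 98.4 − 20·log₁₀(4.0) = 86.359 dB.
Combined: 10·log₁₀(10^(78.157/10)+10^(86.359/10)) = 86.97 dB SPL.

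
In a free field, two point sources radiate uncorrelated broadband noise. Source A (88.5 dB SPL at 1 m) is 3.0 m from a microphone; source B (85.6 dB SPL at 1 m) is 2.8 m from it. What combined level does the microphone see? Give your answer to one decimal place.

81.0 dB SPL

At the listener: L_A = 88.5 − 20·log₁₀(3.0) = 78.96 dB; L_B = 85.6 − 20·log₁₀(2.8) = 76.66 dB.
Combined: 10·log₁₀(10^(78.96/10)+10^(76.66/10)) = 81.0 dB SPL.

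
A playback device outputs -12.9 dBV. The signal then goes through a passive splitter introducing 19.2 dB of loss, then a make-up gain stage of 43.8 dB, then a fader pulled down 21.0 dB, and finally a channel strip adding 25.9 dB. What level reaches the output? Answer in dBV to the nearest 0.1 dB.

+16.6 dBV

Gain stages sum in dB:
-12.9 − 19.2 + 43.8 − 21.0 + 25.9 = +16.6 dBV.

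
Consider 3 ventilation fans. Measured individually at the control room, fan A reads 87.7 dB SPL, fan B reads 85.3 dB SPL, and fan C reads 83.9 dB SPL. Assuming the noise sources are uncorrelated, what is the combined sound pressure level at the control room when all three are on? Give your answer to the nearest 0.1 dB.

Add the sources as powers (linear), then convert back to dB:
L_total = 10·log₁₀(10^(87.7/10) + 10^(85.3/10) + 10^(83.9/10)) = 10·log₁₀(1173000000) = 90.7 dB SPL.

90.7 dB SPL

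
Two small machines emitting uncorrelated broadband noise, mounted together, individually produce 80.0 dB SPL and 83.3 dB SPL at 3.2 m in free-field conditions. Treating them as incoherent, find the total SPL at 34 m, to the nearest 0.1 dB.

Combined at 3.2 m: 10·log₁₀(10^(80.0/10)+10^(83.3/10)) = 84.97 dB SPL.
Then apply −20·log₁₀(34/3.2) = -20.53 dB → 64.4 dB SPL.

64.4 dB SPL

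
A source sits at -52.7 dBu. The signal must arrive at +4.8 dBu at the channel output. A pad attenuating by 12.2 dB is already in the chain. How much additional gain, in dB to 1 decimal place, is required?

69.7 dB

The required make-up gain is the shortfall in the dB sum.
G = +4.8 − (-52.7) + 12.2 = 69.7 dB.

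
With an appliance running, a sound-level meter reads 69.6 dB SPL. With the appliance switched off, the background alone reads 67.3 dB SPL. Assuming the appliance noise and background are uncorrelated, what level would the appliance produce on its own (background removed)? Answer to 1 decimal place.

65.7 dB SPL

Remove the background by subtracting linear intensities:
L_src = 10·log₁₀(10^(69.6/10) − 10^(67.3/10)) = 10·log₁₀(3750000) = 65.7 dB SPL.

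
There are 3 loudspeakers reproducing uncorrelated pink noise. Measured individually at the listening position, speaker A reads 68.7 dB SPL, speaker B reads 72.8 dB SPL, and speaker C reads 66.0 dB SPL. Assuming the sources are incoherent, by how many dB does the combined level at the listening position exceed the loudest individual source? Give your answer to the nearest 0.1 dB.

Add the sources as powers (linear), then convert back to dB:
L_total = 10·log₁₀(10^(68.7/10) + 10^(72.8/10) + 10^(66.0/10)) = 74.84 dB SPL.
Excess over the loudest (72.8 dB): 74.84 − 72.8 = 2.0 dB.

2.0 dB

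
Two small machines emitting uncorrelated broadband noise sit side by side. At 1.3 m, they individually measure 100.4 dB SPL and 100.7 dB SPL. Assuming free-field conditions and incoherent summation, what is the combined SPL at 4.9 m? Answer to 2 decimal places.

Combined at 1.3 m: 10·log₁₀(10^(100.4/10)+10^(100.7/10)) = 103.563 dB SPL.
Then apply −20·log₁₀(4.9/1.3) = -11.525 dB → 92.04 dB SPL.

92.04 dB SPL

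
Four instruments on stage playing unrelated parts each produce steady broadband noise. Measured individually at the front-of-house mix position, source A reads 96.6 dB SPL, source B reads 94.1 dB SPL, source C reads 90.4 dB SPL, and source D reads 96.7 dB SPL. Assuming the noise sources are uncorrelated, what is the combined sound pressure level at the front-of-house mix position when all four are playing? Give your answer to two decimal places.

Uncorrelated sources add in intensity (power), not in dB.
L_total = 10·log₁₀(10^(96.6/10) + 10^(94.1/10) + 10^(90.4/10) + 10^(96.7/10)) = 10·log₁₀(12915000000) = 101.11 dB SPL.

101.11 dB SPL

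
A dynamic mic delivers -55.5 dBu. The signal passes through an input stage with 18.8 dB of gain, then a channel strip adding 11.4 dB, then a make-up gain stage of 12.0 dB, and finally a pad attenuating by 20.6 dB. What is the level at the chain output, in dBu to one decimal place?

Gain stages sum in dB:
-55.5 + 18.8 + 11.4 + 12.0 − 20.6 = -33.9 dBu.

-33.9 dBu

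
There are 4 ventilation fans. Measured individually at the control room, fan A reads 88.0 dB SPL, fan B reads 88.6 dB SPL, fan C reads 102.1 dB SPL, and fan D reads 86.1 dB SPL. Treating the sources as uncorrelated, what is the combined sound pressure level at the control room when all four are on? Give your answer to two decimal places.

Incoherent sources sum as intensities:
L_total = 10·log₁₀(10^(88.0/10) + 10^(88.6/10) + 10^(102.1/10) + 10^(86.1/10)) = 10·log₁₀(17981000000) = 102.55 dB SPL.

102.55 dB SPL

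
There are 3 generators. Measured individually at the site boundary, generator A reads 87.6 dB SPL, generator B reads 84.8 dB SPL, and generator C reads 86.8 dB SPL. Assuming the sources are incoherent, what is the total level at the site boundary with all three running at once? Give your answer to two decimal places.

Add the sources as powers (linear), then convert back to dB:
L_total = 10·log₁₀(10^(87.6/10) + 10^(84.8/10) + 10^(86.8/10)) = 10·log₁₀(1356000000) = 91.32 dB SPL.

91.32 dB SPL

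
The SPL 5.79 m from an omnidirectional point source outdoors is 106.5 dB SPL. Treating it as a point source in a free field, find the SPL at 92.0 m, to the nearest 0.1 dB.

82.5 dB SPL

Free-field point source: level drops by 20·log₁₀ of the distance ratio.
ΔL = −20·log₁₀(92.0/5.79) = -24.02 dB, so L₂ = 106.5 + (-24.02) = 82.5 dB SPL.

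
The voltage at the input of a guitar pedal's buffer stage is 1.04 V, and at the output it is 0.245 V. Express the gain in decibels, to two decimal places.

-12.56 dB

Voltage ratio → dB uses the 20·log₁₀ form:
20·log₁₀(0.245/1.04) = 20·log₁₀(0.2356) = -12.56 dB.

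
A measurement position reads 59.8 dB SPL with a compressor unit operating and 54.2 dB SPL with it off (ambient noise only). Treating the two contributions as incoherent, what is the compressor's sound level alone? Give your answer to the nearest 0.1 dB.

58.4 dB SPL

Remove the background by subtracting linear intensities:
L_src = 10·log₁₀(10^(59.8/10) − 10^(54.2/10)) = 10·log₁₀(692000) = 58.4 dB SPL.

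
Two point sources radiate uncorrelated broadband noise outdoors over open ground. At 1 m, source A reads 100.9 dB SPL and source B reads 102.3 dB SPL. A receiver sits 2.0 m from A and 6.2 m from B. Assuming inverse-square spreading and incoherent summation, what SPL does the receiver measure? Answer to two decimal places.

95.46 dB SPL

At the listener: L_A = 100.9 − 20·log₁₀(2.0) = 94.879 dB; L_B = 102.3 − 20·log₁₀(6.2) = 86.452 dB.
Combined: 10·log₁₀(10^(94.879/10)+10^(86.452/10)) = 95.46 dB SPL.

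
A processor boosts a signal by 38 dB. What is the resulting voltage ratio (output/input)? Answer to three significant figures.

Voltage ratio = 10^(dB/20).
10^(38/20) = 10^(1.900) = 79.4.

79.4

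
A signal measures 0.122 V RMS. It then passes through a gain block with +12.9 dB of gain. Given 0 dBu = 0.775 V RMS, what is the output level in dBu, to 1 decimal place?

-3.2 dBu

Input level: 20·log₁₀(0.122/0.775) = -16.06 dBu.
Output: -16.06 + 12.9 = -3.2 dBu.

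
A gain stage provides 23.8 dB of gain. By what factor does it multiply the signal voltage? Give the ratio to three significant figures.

15.5

Voltage ratio = 10^(dB/20).
10^(23.8/20) = 10^(1.190) = 15.5.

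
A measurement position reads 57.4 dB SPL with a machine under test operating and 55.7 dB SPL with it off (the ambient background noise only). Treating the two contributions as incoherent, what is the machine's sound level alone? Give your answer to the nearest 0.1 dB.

52.5 dB SPL

Subtract intensities: L_src = 10·log₁₀(10^(L_total/10) − 10^(L_bg/10)).
L_src = 10·log₁₀(10^(57.4/10) − 10^(55.7/10)) = 10·log₁₀(178000) = 52.5 dB SPL.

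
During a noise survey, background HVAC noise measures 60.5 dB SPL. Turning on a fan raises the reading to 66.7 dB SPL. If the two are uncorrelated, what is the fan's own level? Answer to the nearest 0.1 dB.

Subtract intensities: L_src = 10·log₁₀(10^(L_total/10) − 10^(L_bg/10)).
L_src = 10·log₁₀(10^(66.7/10) − 10^(60.5/10)) = 10·log₁₀(3555000) = 65.5 dB SPL.

65.5 dB SPL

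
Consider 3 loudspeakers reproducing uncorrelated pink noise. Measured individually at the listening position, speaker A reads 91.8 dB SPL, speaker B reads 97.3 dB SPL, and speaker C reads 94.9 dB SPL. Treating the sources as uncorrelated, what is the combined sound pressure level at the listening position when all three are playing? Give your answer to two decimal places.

99.99 dB SPL

Add the sources as powers (linear), then convert back to dB:
L_total = 10·log₁₀(10^(91.8/10) + 10^(97.3/10) + 10^(94.9/10)) = 10·log₁₀(9974000000) = 99.99 dB SPL.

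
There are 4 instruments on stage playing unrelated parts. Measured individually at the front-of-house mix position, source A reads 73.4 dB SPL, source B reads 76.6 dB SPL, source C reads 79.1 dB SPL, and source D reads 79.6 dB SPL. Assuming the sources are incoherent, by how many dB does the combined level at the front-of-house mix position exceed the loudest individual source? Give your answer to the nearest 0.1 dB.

4.2 dB

Add the sources as powers (linear), then convert back to dB:
L_total = 10·log₁₀(10^(73.4/10) + 10^(76.6/10) + 10^(79.1/10) + 10^(79.6/10)) = 83.80 dB SPL.
Excess over the loudest (79.6 dB): 83.80 − 79.6 = 4.2 dB.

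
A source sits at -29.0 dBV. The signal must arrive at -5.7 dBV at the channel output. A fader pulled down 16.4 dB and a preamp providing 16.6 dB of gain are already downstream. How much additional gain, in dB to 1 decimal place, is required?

23.1 dB

The required make-up gain is the shortfall in the dB sum.
G = -5.7 − (-29.0) + 16.4 − 16.6 = 23.1 dB.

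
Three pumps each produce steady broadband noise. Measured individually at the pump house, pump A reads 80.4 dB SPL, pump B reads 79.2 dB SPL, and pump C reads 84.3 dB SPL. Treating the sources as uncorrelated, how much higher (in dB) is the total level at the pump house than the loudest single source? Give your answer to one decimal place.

Add the sources as powers (linear), then convert back to dB:
L_total = 10·log₁₀(10^(80.4/10) + 10^(79.2/10) + 10^(84.3/10)) = 86.65 dB SPL.
Excess over the loudest (84.3 dB): 86.65 − 84.3 = 2.3 dB.

2.3 dB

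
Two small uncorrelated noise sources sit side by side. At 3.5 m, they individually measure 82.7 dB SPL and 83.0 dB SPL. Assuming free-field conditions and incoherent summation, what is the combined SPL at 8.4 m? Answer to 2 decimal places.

Combined at 3.5 m: 10·log₁₀(10^(82.7/10)+10^(83.0/10)) = 85.863 dB SPL.
Then apply −20·log₁₀(8.4/3.5) = -7.604 dB → 78.26 dB SPL.

78.26 dB SPL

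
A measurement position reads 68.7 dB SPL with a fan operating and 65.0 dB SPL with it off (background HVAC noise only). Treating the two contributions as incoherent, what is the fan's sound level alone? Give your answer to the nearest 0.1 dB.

Subtract intensities: L_src = 10·log₁₀(10^(L_total/10) − 10^(L_bg/10)).
L_src = 10·log₁₀(10^(68.7/10) − 10^(65.0/10)) = 10·log₁₀(4251000) = 66.3 dB SPL.

66.3 dB SPL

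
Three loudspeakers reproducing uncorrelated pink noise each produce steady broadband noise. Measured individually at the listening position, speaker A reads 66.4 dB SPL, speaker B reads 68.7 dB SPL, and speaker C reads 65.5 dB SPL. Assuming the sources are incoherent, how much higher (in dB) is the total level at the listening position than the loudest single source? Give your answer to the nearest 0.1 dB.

Uncorrelated sources add in intensity (power), not in dB.
L_total = 10·log₁₀(10^(66.4/10) + 10^(68.7/10) + 10^(65.5/10)) = 71.85 dB SPL.
Excess over the loudest (68.7 dB): 71.85 − 68.7 = 3.2 dB.

3.2 dB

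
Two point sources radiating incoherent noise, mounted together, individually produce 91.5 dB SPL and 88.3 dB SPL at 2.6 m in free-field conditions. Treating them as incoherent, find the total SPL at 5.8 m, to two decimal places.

86.23 dB SPL

Combined at 2.6 m: 10·log₁₀(10^(91.5/10)+10^(88.3/10)) = 93.199 dB SPL.
Then apply −20·log₁₀(5.8/2.6) = -6.969 dB → 86.23 dB SPL.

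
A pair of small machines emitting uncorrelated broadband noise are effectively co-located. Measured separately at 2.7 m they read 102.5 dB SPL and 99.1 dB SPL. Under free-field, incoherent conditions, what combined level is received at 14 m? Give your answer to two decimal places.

Combined at 2.7 m: 10·log₁₀(10^(102.5/10)+10^(99.1/10)) = 104.135 dB SPL.
Then apply −20·log₁₀(14/2.7) = -14.295 dB → 89.84 dB SPL.

89.84 dB SPL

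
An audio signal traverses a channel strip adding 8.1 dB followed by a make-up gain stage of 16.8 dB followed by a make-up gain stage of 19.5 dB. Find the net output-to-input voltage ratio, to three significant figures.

Net gain = 8.1 + 16.8 + 19.5 = 44.4 dB.
Voltage ratio = 10^(44.4/20) = 166.

166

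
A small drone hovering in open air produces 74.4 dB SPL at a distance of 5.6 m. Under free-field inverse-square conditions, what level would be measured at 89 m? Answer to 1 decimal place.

For a point source in a free field, ΔL = −20·log₁₀(d₂/d₁).
ΔL = −20·log₁₀(89/5.6) = -24.02 dB, so L₂ = 74.4 + (-24.02) = 50.4 dB SPL.

50.4 dB SPL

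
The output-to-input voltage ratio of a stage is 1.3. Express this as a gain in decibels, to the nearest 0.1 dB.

Voltage is an amplitude quantity, so gain = 20·log₁₀(V_out/V_in).
20·log₁₀(1.3) = 2.3 dB.

2.3 dB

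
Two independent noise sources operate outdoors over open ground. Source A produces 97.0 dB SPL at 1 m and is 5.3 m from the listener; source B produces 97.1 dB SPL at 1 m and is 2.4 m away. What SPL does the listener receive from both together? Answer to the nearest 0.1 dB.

At the listener: L_A = 97.0 − 20·log₁₀(5.3) = 82.51 dB; L_B = 97.1 − 20·log₁₀(2.4) = 89.50 dB.
Combined: 10·log₁₀(10^(82.51/10)+10^(89.50/10)) = 90.3 dB SPL.

90.3 dB SPL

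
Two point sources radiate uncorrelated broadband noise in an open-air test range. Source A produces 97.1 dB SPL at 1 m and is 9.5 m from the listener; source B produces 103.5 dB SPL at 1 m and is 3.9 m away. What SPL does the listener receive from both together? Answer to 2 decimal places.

At the listener: L_A = 97.1 − 20·log₁₀(9.5) = 77.546 dB; L_B = 103.5 − 20·log₁₀(3.9) = 91.679 dB.
Combined: 10·log₁₀(10^(77.546/10)+10^(91.679/10)) = 91.84 dB SPL.

91.84 dB SPL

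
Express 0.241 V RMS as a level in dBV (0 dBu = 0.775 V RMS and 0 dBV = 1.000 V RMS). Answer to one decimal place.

dBV = 20·log₁₀(V / 1.000 V).
20·log₁₀(0.241/1.000) = -12.4 dBV.

-12.4 dBV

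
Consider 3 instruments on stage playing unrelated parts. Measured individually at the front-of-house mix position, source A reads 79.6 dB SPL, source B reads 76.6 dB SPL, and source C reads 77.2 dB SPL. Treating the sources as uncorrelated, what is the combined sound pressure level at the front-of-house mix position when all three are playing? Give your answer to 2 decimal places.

Incoherent sources sum as intensities:
L_total = 10·log₁₀(10^(79.6/10) + 10^(76.6/10) + 10^(77.2/10)) = 10·log₁₀(189400000) = 82.77 dB SPL.

82.77 dB SPL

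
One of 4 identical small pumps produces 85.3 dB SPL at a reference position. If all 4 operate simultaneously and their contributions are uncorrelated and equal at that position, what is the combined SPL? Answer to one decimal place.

4 equal incoherent sources raise the level by 10·log₁₀(4) = 6.02 dB.
L_total = 85.3 + 6.02 = 91.3 dB SPL.

91.3 dB SPL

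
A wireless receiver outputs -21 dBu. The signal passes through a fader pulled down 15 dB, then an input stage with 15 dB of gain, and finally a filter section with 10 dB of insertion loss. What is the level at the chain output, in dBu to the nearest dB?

-31 dBu

Cascaded gains and losses add directly in dB.
-21 − 15 + 15 − 10 = -31 dBu.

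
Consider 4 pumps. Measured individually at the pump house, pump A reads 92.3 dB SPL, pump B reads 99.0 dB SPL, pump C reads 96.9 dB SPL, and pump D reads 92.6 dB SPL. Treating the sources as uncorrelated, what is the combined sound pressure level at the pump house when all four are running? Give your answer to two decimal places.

102.14 dB SPL

Incoherent sources sum as intensities:
L_total = 10·log₁₀(10^(92.3/10) + 10^(99.0/10) + 10^(96.9/10) + 10^(92.6/10)) = 10·log₁₀(16359000000) = 102.14 dB SPL.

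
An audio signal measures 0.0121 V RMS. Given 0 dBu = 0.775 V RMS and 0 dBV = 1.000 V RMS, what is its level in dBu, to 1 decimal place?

dBu = 20·log₁₀(V / 0.775 V).
20·log₁₀(0.0121/0.775) = -36.1 dBu.

-36.1 dBu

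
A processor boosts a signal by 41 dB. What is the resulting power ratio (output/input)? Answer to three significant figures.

Power ratio = 10^(dB/10).
10^(41/10) = 10^(4.100) = 12600.

12600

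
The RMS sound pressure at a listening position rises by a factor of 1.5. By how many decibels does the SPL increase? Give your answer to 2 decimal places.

SPL change from a pressure ratio uses the 20·log₁₀ form:
20·log₁₀(1.5) = 3.52 dB.

3.52 dB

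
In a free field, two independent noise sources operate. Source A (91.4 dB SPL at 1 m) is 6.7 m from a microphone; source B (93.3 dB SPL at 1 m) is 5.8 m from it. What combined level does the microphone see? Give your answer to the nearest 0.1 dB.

79.7 dB SPL

At the listener: L_A = 91.4 − 20·log₁₀(6.7) = 74.88 dB; L_B = 93.3 − 20·log₁₀(5.8) = 78.03 dB.
Combined: 10·log₁₀(10^(74.88/10)+10^(78.03/10)) = 79.7 dB SPL.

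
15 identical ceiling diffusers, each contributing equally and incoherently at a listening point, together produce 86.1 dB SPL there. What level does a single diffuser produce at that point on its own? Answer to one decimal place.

15 equal incoherent sources add 10·log₁₀(15) = 11.76 dB over one source.
L_one = 86.1 − 11.76 = 74.3 dB SPL.

74.3 dB SPL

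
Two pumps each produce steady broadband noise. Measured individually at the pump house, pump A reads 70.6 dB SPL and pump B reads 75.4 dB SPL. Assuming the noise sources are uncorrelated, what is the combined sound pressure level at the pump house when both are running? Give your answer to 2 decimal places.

Uncorrelated sources add in intensity (power), not in dB.
L_total = 10·log₁₀(10^(70.6/10) + 10^(75.4/10)) = 10·log₁₀(46160000) = 76.64 dB SPL.

76.64 dB SPL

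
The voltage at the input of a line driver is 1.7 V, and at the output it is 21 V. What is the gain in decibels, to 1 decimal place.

Voltage is an amplitude quantity, so gain = 20·log₁₀(V_out/V_in).
20·log₁₀(21/1.7) = 20·log₁₀(12.35) = 21.8 dB.

21.8 dB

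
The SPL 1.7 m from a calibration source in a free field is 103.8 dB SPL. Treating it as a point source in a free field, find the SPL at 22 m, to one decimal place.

Free-field point source: level drops by 20·log₁₀ of the distance ratio.
ΔL = −20·log₁₀(22/1.7) = -22.24 dB, so L₂ = 103.8 + (-22.24) = 81.6 dB SPL.

81.6 dB SPL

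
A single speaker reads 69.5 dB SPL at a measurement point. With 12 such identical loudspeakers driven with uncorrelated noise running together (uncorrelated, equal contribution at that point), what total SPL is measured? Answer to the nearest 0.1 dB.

12 equal incoherent sources raise the level by 10·log₁₀(12) = 10.79 dB.
L_total = 69.5 + 10.79 = 80.3 dB SPL.

80.3 dB SPL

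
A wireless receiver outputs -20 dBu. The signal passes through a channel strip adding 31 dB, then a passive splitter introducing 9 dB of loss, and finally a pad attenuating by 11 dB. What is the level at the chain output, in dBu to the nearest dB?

-9 dBu

Gain stages sum in dB:
-20 + 31 − 9 − 11 = -9 dBu.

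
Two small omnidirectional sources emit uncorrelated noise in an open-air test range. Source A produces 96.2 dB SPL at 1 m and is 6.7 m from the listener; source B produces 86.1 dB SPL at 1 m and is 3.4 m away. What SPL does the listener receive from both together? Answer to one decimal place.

81.1 dB SPL

At the listener: L_A = 96.2 − 20·log₁₀(6.7) = 79.68 dB; L_B = 86.1 − 20·log₁₀(3.4) = 75.47 dB.
Combined: 10·log₁₀(10^(79.68/10)+10^(75.47/10)) = 81.1 dB SPL.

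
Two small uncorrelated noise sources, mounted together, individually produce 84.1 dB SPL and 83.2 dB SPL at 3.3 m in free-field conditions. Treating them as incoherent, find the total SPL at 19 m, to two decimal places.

71.48 dB SPL

Combined at 3.3 m: 10·log₁₀(10^(84.1/10)+10^(83.2/10)) = 86.684 dB SPL.
Then apply −20·log₁₀(19/3.3) = -15.205 dB → 71.48 dB SPL.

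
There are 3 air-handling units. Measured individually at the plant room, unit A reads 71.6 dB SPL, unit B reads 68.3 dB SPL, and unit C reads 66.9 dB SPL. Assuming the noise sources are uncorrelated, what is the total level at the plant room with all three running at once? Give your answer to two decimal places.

Add the sources as powers (linear), then convert back to dB:
L_total = 10·log₁₀(10^(71.6/10) + 10^(68.3/10) + 10^(66.9/10)) = 10·log₁₀(26110000) = 74.17 dB SPL.

74.17 dB SPL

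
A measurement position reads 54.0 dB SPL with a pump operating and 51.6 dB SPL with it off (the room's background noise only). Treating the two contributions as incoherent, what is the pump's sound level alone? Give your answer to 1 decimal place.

50.3 dB SPL

Subtract intensities: L_src = 10·log₁₀(10^(L_total/10) − 10^(L_bg/10)).
L_src = 10·log₁₀(10^(54.0/10) − 10^(51.6/10)) = 10·log₁₀(106600) = 50.3 dB SPL.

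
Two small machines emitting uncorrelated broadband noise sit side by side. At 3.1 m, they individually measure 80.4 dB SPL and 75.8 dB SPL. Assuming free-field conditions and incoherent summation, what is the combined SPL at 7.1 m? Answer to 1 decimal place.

Combined at 3.1 m: 10·log₁₀(10^(80.4/10)+10^(75.8/10)) = 81.69 dB SPL.
Then apply −20·log₁₀(7.1/3.1) = -7.20 dB → 74.5 dB SPL.

74.5 dB SPL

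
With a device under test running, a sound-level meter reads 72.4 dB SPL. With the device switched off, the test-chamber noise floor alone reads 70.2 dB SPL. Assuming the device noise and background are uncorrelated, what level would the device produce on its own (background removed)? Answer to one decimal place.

68.4 dB SPL

Background correction is a power subtraction:
L_src = 10·log₁₀(10^(72.4/10) − 10^(70.2/10)) = 10·log₁₀(6907000) = 68.4 dB SPL.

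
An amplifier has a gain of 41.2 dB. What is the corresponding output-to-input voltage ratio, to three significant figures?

Voltage ratio = 10^(dB/20).
10^(41.2/20) = 10^(2.060) = 115.

115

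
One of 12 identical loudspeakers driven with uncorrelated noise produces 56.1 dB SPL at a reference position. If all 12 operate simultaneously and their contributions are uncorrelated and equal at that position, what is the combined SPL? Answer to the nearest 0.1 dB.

66.9 dB SPL

12 equal incoherent sources raise the level by 10·log₁₀(12) = 10.79 dB.
L_total = 56.1 + 10.79 = 66.9 dB SPL.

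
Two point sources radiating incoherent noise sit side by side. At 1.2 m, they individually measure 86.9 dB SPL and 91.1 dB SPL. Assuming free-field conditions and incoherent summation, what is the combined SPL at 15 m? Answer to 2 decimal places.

Combined at 1.2 m: 10·log₁₀(10^(86.9/10)+10^(91.1/10)) = 92.499 dB SPL.
Then apply −20·log₁₀(15/1.2) = -21.938 dB → 70.56 dB SPL.

70.56 dB SPL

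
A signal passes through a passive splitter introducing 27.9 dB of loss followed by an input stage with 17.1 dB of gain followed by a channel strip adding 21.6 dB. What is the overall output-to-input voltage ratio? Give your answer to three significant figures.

Net gain = (−27.9) + 17.1 + 21.6 = 10.8 dB.
Voltage ratio = 10^(10.8/20) = 3.47.

3.47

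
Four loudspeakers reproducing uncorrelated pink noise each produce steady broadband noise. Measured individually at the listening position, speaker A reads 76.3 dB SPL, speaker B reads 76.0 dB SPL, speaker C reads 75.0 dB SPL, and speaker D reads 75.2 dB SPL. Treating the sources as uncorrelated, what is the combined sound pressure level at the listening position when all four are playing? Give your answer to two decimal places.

81.68 dB SPL

Uncorrelated sources add in intensity (power), not in dB.
L_total = 10·log₁₀(10^(76.3/10) + 10^(76.0/10) + 10^(75.0/10) + 10^(75.2/10)) = 10·log₁₀(147200000) = 81.68 dB SPL.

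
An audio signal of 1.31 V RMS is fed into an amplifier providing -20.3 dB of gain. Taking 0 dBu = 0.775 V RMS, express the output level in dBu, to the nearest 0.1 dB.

-15.7 dBu

Input level: 20·log₁₀(1.31/0.775) = 4.56 dBu.
Output: 4.56 − 20.3 = -15.7 dBu.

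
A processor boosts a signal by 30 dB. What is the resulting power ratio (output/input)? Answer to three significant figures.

1000

Power ratio = 10^(dB/10).
10^(30/10) = 10^(3.000) = 1000.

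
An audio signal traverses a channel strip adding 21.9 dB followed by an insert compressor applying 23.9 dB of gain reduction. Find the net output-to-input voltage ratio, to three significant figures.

0.794

Net gain = 21.9 + (−23.9) = -2.0 dB.
Voltage ratio = 10^(-2.0/20) = 0.794.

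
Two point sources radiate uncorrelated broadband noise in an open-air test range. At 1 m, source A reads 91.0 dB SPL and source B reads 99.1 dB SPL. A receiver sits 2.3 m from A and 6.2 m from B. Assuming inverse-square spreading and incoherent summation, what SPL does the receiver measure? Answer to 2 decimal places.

At the listener: L_A = 91.0 − 20·log₁₀(2.3) = 83.765 dB; L_B = 99.1 − 20·log₁₀(6.2) = 83.252 dB.
Combined: 10·log₁₀(10^(83.765/10)+10^(83.252/10)) = 86.53 dB SPL.

86.53 dB SPL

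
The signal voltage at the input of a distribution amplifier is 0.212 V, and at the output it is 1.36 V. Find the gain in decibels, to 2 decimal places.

Voltage is an amplitude quantity, so gain = 20·log₁₀(V_out/V_in).
20·log₁₀(1.36/0.212) = 20·log₁₀(6.415) = 16.14 dB.

16.14 dB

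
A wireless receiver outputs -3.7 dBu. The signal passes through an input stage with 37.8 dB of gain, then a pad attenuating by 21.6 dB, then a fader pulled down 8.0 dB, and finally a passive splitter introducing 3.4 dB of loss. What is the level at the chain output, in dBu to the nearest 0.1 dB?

+1.1 dBu

Gain stages sum in dB:
-3.7 + 37.8 − 21.6 − 8.0 − 3.4 = +1.1 dBu.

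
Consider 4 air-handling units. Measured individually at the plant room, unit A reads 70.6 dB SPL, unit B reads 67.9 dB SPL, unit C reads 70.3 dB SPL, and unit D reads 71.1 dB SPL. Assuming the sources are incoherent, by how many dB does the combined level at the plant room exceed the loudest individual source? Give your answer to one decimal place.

5.1 dB

Add the sources as powers (linear), then convert back to dB:
L_total = 10·log₁₀(10^(70.6/10) + 10^(67.9/10) + 10^(70.3/10) + 10^(71.1/10)) = 76.15 dB SPL.
Excess over the loudest (71.1 dB): 76.15 − 71.1 = 5.1 dB.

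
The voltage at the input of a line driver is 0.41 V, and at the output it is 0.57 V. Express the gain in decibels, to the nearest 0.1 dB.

2.9 dB

Voltage is an amplitude quantity, so gain = 20·log₁₀(V_out/V_in).
20·log₁₀(0.57/0.41) = 20·log₁₀(1.390) = 2.9 dB.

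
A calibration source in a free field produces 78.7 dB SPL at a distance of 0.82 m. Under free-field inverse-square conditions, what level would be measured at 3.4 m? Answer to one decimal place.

Free-field point source: level drops by 20·log₁₀ of the distance ratio.
ΔL = −20·log₁₀(3.4/0.82) = -12.35 dB, so L₂ = 78.7 + (-12.35) = 66.3 dB SPL.

66.3 dB SPL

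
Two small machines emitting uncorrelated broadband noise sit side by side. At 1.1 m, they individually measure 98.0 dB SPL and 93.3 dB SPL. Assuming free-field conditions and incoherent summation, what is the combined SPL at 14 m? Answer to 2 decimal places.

77.17 dB SPL

Combined at 1.1 m: 10·log₁₀(10^(98.0/10)+10^(93.3/10)) = 99.267 dB SPL.
Then apply −20·log₁₀(14/1.1) = -22.095 dB → 77.17 dB SPL.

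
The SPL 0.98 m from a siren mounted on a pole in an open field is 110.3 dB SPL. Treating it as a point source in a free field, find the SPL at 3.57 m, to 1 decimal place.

Inverse-square spreading gives ΔL = −20·log₁₀(d₂/d₁).
ΔL = −20·log₁₀(3.57/0.98) = -11.23 dB, so L₂ = 110.3 + (-11.23) = 99.1 dB SPL.

99.1 dB SPL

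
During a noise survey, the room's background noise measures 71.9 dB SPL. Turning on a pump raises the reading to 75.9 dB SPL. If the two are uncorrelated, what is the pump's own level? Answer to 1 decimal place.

Background correction is a power subtraction:
L_src = 10·log₁₀(10^(75.9/10) − 10^(71.9/10)) = 10·log₁₀(23420000) = 73.7 dB SPL.

73.7 dB SPL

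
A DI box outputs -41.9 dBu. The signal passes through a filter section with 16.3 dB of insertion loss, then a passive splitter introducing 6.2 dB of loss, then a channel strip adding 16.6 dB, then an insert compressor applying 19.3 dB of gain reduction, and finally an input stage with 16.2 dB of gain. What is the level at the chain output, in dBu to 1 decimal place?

In dB, series stages simply add:
-41.9 − 16.3 − 6.2 + 16.6 − 19.3 + 16.2 = -50.9 dBu.

-50.9 dBu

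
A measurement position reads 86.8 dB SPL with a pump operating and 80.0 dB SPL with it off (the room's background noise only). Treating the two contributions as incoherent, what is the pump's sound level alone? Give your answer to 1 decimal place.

Subtract intensities: L_src = 10·log₁₀(10^(L_total/10) − 10^(L_bg/10)).
L_src = 10·log₁₀(10^(86.8/10) − 10^(80.0/10)) = 10·log₁₀(378600000) = 85.8 dB SPL.

85.8 dB SPL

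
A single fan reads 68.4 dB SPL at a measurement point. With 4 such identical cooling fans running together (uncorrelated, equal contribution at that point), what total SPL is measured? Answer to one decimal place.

4 equal incoherent sources raise the level by 10·log₁₀(4) = 6.02 dB.
L_total = 68.4 + 6.02 = 74.4 dB SPL.

74.4 dB SPL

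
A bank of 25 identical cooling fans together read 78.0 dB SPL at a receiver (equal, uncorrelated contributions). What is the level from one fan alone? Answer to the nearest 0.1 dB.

64.0 dB SPL

25 equal incoherent sources add 10·log₁₀(25) = 13.98 dB over one source.
L_one = 78.0 − 13.98 = 64.0 dB SPL.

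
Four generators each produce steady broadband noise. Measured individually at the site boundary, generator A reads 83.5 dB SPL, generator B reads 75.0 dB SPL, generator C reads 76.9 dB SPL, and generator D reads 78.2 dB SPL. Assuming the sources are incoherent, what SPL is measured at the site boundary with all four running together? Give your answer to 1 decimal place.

Incoherent sources sum as intensities:
L_total = 10·log₁₀(10^(83.5/10) + 10^(75.0/10) + 10^(76.9/10) + 10^(78.2/10)) = 10·log₁₀(370500000) = 85.7 dB SPL.

85.7 dB SPL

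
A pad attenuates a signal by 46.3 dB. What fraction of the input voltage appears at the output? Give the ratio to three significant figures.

0.00484

Voltage ratio = 10^(dB/20).
10^(-46.3/20) = 10^(-2.315) = 0.00484.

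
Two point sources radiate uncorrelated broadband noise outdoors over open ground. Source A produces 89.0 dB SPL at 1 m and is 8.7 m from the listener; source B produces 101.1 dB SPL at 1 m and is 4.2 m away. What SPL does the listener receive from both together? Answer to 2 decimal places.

88.70 dB SPL

At the listener: L_A = 89.0 − 20·log₁₀(8.7) = 70.210 dB; L_B = 101.1 − 20·log₁₀(4.2) = 88.635 dB.
Combined: 10·log₁₀(10^(70.210/10)+10^(88.635/10)) = 88.70 dB SPL.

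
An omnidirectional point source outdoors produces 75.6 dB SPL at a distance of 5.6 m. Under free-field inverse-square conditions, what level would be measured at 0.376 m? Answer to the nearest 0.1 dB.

99.1 dB SPL

Inverse-square spreading gives ΔL = −20·log₁₀(d₂/d₁).
ΔL = −20·log₁₀(0.376/5.6) = 23.46 dB, so L₂ = 75.6 + (23.46) = 99.1 dB SPL.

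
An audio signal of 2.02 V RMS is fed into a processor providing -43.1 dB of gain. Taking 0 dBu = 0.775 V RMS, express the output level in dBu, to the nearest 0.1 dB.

-34.8 dBu

Input level: 20·log₁₀(2.02/0.775) = 8.32 dBu.
Output: 8.32 − 43.1 = -34.8 dBu.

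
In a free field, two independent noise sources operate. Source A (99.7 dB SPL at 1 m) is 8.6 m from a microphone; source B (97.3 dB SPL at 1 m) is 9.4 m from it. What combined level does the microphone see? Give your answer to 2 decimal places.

82.72 dB SPL

At the listener: L_A = 99.7 − 20·log₁₀(8.6) = 81.010 dB; L_B = 97.3 − 20·log₁₀(9.4) = 77.837 dB.
Combined: 10·log₁₀(10^(81.010/10)+10^(77.837/10)) = 82.72 dB SPL.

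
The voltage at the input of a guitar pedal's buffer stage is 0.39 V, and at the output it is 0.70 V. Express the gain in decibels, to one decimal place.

5.1 dB

For a voltage ratio, dB = 20·log₁₀(V₂/V₁).
20·log₁₀(0.70/0.39) = 20·log₁₀(1.795) = 5.1 dB.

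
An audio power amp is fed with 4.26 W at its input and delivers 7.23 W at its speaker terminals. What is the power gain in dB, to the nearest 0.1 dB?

2.3 dB

For a power ratio, dB = 10·log₁₀(P₂/P₁).
10·log₁₀(7.23/4.26) = 10·log₁₀(1.697) = 2.3 dB.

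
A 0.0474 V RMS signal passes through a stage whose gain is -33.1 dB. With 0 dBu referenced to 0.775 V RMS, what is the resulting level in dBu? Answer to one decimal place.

Input level: 20·log₁₀(0.0474/0.775) = -24.27 dBu.
Output: -24.27 − 33.1 = -57.4 dBu.

-57.4 dBu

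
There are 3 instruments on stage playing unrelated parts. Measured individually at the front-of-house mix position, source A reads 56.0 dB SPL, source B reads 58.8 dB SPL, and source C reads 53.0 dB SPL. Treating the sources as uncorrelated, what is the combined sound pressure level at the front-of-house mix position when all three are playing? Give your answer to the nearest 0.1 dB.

Incoherent sources sum as intensities:
L_total = 10·log₁₀(10^(56.0/10) + 10^(58.8/10) + 10^(53.0/10)) = 10·log₁₀(1356000) = 61.3 dB SPL.

61.3 dB SPL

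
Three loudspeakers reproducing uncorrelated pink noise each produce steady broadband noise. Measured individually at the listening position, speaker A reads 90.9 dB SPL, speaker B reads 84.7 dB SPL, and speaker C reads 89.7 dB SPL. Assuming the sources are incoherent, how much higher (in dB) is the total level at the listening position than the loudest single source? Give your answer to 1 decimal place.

Incoherent sources sum as intensities:
L_total = 10·log₁₀(10^(90.9/10) + 10^(84.7/10) + 10^(89.7/10)) = 93.91 dB SPL.
Excess over the loudest (90.9 dB): 93.91 − 90.9 = 3.0 dB.

3.0 dB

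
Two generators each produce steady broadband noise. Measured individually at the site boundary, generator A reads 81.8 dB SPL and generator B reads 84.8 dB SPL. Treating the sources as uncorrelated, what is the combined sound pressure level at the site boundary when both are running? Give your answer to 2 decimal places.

86.56 dB SPL

Uncorrelated sources add in intensity (power), not in dB.
L_total = 10·log₁₀(10^(81.8/10) + 10^(84.8/10)) = 10·log₁₀(453400000) = 86.56 dB SPL.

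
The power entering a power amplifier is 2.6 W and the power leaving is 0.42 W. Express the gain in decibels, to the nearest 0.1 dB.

For a power ratio, dB = 10·log₁₀(P₂/P₁).
10·log₁₀(0.42/2.6) = 10·log₁₀(0.1615) = -7.9 dB.

-7.9 dB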